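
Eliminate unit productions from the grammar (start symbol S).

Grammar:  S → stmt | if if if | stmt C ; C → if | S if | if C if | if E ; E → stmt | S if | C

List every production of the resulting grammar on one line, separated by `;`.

Unit pairs: E ⇒* {C}.
For each unit pair (A, B), copy every non-unit production of B to A, then drop all unit productions.

S → stmt | if if if | stmt C; C → if | S if | if C if | if E; E → stmt | S if | if | if C if | if E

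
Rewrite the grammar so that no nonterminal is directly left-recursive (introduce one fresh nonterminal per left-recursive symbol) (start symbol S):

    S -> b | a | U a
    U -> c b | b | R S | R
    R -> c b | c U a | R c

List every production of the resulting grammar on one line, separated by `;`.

Directly left-recursive nonterminal: R.
For R: α = {c}, β = {c b, c U a}. Rewrite as R → β R' and R' → α R' | ε.

S -> b | a | U a; U -> c b | b | R S | R; R -> c b R' | c U a R'; R' -> c R' | ε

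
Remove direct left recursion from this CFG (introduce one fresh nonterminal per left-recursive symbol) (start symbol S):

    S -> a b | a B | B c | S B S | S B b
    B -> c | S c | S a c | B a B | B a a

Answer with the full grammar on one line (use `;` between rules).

S, B are directly left-recursive.
For S: α = {B S, B b}, β = {a b, a B, B c}. Rewrite as S → β S' and S' → α S' | ε.
For B: α = {a B, a a}, β = {c, S c, S a c}. Rewrite as B → β B' and B' → α B' | ε.

S -> a b S' | a B S' | B c S'; B -> c B' | S c B' | S a c B'; S' -> B S S' | B b S' | ε; B' -> a B B' | a a B' | ε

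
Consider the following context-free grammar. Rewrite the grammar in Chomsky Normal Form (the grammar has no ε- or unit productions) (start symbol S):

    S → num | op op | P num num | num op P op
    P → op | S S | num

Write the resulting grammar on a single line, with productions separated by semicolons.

Introduce a nonterminal for each terminal appearing in a rule of length ≥ 2: X1 → op, X2 → num.
Binarize each right-hand side of length ≥ 3 by chaining fresh nonterminals (Y1, Y2, …): affected rules were S → P X2 X2; S → X2 X1 P X1.

S → num | X1 X1 | P Y1 | X2 Y2; P → op | S S | num; X1 → op; X2 → num; Y1 → X2 X2; Y2 → X1 Y3; Y3 → P X1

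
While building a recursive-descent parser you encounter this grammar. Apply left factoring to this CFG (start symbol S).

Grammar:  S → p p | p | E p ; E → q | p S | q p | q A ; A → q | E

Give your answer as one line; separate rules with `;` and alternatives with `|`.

S → E p | p S'; E → p S | q E'; A → q | E; S' → p | ε; E' → ε | p | A

S has alternatives sharing prefix 'p': factor to S → p S' with S' → p | ε.
E has alternatives sharing prefix 'q': factor to E → q E' with E' → ε | p | A.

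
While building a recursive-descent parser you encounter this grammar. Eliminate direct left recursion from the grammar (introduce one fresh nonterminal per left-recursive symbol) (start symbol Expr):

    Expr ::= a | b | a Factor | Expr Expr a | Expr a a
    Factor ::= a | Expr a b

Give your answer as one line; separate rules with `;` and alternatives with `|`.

Left recursion appears on Expr.
For Expr: α = {Expr a, a a}, β = {a, b, a Factor}. Rewrite as Expr → β Expr1 and Expr1 → α Expr1 | ε.

Expr ::= a Expr1 | b Expr1 | a Factor Expr1; Factor ::= a | Expr a b; Expr1 ::= Expr a Expr1 | a a Expr1 | ε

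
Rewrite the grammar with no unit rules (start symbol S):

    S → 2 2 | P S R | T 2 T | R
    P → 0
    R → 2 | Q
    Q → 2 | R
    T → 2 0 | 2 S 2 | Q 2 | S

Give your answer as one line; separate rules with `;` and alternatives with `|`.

Unit pairs: Q ⇒* {R}; R ⇒* {Q}; S ⇒* {Q, R}; T ⇒* {Q, R, S}.
For each unit pair (A, B), copy every non-unit production of B to A, then drop all unit productions.

S → 2 | 2 2 | P S R | T 2 T; P → 0; R → 2; Q → 2; T → 2 | 2 2 | P S R | T 2 T | 2 0 | 2 S 2 | Q 2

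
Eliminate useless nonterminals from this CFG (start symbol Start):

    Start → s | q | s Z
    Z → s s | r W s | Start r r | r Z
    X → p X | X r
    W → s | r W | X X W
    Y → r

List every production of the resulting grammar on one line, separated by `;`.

Start → s | q | s Z; Z → s s | r W s | Start r r | r Z; W → s | r W

Generating nonterminals: {Start, W, Y, Z}.
Reachable from Start after that: {Start, W, Z}.
Removed useless symbols: {X, Y} and every production mentioning them.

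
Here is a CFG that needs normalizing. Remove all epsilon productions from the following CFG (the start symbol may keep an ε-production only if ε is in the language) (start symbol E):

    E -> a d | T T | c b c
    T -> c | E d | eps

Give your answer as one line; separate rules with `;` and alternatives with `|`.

Nullable nonterminals: {E, T}.
ε ∈ L(G) since E is nullable, so keep E → ε.
For each production, add variants omitting each subset of nullable occurrences: E → T T gives T T | T. T → E d gives E d | d.

E -> a d | T T | T | c b c | ε; T -> c | E d | d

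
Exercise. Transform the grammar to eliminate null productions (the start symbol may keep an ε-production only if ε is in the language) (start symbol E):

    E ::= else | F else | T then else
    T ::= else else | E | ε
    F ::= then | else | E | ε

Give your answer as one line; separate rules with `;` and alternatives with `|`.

The nullable symbols are {F, T}.
ε ∉ L(G), so no ε-production is kept.
Expand every rule over subsets of its nullable positions: E → T then else gives T then else | then else.

E ::= else | F else | T then else | then else; T ::= else else | E; F ::= then | else | E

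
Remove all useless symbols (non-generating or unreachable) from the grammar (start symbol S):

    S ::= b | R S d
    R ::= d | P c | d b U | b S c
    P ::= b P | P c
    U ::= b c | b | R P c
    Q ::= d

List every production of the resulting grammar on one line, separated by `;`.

Generating nonterminals: {Q, R, S, U}.
Reachable from S after that: {R, S, U}.
Removed useless symbols: {P, Q} and every production mentioning them.

S ::= b | R S d; R ::= d | d b U | b S c; U ::= b c | b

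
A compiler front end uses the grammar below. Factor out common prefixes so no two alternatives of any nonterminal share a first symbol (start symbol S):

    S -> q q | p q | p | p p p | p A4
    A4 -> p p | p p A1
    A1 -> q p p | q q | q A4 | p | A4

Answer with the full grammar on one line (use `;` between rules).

S has alternatives sharing prefix 'p': factor to S → p S' with S' → q | ε | p p | A4.
A4 has alternatives sharing prefix 'p p': factor to A4 → p p A4' with A4' → ε | A1.
A1 has alternatives sharing prefix 'q': factor to A1 → q A1' with A1' → p p | q | A4.

S -> q q | p S'; A4 -> p p A4'; A1 -> p | A4 | q A1'; S' -> q | ε | p p | A4; A4' -> ε | A1; A1' -> p p | q | A4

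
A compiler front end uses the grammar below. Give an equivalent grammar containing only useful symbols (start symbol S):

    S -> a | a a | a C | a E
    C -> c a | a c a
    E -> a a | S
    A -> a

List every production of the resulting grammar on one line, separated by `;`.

Generating nonterminals: {A, C, E, S}.
Reachable from S after that: {C, E, S}.
Removed useless symbols: {A} and every production mentioning them.

S -> a | a a | a C | a E; C -> c a | a c a; E -> a a | S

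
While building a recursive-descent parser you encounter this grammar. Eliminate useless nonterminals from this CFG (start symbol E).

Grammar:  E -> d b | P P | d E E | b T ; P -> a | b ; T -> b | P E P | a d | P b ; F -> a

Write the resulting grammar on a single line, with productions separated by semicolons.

Generating nonterminals: {E, F, P, T}.
Reachable from E after that: {E, P, T}.
Removed useless symbols: {F} and every production mentioning them.

E -> d b | P P | d E E | b T; P -> a | b; T -> b | P E P | a d | P b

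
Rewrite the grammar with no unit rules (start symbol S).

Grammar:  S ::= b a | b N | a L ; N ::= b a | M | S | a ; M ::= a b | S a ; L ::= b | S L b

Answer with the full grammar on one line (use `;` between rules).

S ::= b a | b N | a L; N ::= b a | b N | a L | a | a b | S a; M ::= a b | S a; L ::= b | S L b

Unit pairs: N ⇒* {M, S}.
For every A with A ⇒* B via unit rules, add B's non-unit alternatives to A; then delete every rule of the form X → Y.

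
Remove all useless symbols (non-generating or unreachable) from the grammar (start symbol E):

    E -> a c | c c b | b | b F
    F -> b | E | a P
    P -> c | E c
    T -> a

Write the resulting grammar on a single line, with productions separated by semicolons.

E -> a c | c c b | b | b F; F -> b | E | a P; P -> c | E c

Generating nonterminals: {E, F, P, T}.
Reachable from E after that: {E, F, P}.
Removed useless symbols: {T} and every production mentioning them.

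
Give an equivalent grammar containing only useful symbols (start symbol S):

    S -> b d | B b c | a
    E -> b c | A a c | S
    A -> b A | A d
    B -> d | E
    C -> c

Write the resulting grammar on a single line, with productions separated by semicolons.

S -> b d | B b c | a; E -> b c | S; B -> d | E

Generating nonterminals: {B, C, E, S}.
Reachable from S after that: {B, E, S}.
Removed useless symbols: {A, C} and every production mentioning them.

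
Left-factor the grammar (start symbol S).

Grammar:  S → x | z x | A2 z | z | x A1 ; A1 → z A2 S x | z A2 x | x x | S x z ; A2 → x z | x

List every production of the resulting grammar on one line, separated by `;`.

S has alternatives sharing prefix 'x': factor to S → x S' with S' → ε | A1.
S has alternatives sharing prefix 'z': factor to S → z S'' with S'' → x | ε.
A1 has alternatives sharing prefix 'z A2': factor to A1 → z A2 A1' with A1' → S x | x.
A2 has alternatives sharing prefix 'x': factor to A2 → x A2' with A2' → z | ε.

S → A2 z | x S' | z S''; A1 → x x | S x z | z A2 A1'; A2 → x A2'; S' → ε | A1; S'' → x | ε; A1' → S x | x; A2' → z | ε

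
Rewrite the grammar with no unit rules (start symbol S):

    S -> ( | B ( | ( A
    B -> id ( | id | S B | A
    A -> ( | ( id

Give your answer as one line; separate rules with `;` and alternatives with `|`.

Unit pairs: B ⇒* {A}.
For every A with A ⇒* B via unit rules, add B's non-unit alternatives to A; then delete every rule of the form X → Y.

S -> ( | B ( | ( A; B -> id ( | id | S B | ( | ( id; A -> ( | ( id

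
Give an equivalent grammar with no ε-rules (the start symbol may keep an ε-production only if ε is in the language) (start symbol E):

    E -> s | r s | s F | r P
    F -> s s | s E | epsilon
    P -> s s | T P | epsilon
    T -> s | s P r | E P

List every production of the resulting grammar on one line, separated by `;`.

Nullable nonterminals: {F, P}.
ε ∉ L(G), so no ε-production is kept.
Expand every rule over subsets of its nullable positions: E → r P gives r P | r. P → T P gives T P | T. T → s P r gives s P r | s r. T → E P gives E P | E.

E -> s | r s | s F | r P | r; F -> s s | s E; P -> s s | T P | T; T -> s | s P r | s r | E P | E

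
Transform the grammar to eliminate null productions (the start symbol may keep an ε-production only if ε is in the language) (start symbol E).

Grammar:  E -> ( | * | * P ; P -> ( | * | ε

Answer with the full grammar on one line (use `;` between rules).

E -> ( | * | * P; P -> ( | *

Nullable nonterminals: {P}.
ε ∉ L(G), so no ε-production is kept.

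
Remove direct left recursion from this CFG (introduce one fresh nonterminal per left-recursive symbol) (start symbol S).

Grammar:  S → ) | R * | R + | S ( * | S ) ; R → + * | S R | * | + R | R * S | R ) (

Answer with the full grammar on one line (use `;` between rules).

S, R are directly left-recursive.
For S: α = {( *, )}, β = {), R *, R +}. Rewrite as S → β S' and S' → α S' | ε.
For R: α = {* S, ) (}, β = {+ *, S R, *, + R}. Rewrite as R → β R' and R' → α R' | ε.

S → ) S' | R * S' | R + S'; R → + * R' | S R R' | * R' | + R R'; S' → ( * S' | ) S' | ε; R' → * S R' | ) ( R' | ε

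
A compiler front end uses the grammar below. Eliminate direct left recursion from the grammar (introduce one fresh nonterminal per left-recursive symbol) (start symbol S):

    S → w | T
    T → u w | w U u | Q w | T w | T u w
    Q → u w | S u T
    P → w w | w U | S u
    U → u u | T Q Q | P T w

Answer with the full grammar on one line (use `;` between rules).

S → w | T; T → u w T' | w U u T' | Q w T'; Q → u w | S u T; P → w w | w U | S u; U → u u | T Q Q | P T w; T' → w T' | u w T' | ε

T is directly left-recursive.
For T: α = {w, u w}, β = {u w, w U u, Q w}. Rewrite as T → β T' and T' → α T' | ε.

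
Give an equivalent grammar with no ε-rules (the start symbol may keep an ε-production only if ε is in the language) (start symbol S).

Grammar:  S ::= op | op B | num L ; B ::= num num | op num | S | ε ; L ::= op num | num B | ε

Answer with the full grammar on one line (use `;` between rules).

S ::= op | op B | num L | num; B ::= num num | op num | S; L ::= op num | num B | num

The nullable symbols are {B, L}.
ε ∉ L(G), so no ε-production is kept.
Expand every rule over subsets of its nullable positions: S → num L gives num L | num. L → num B gives num B | num.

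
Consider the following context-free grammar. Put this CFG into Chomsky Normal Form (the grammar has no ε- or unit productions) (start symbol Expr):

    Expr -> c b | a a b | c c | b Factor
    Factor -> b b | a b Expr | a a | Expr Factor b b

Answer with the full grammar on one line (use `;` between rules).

Expr -> X1 X2 | X3 Y1 | X1 X1 | X2 Factor; Factor -> X2 X2 | X3 Y2 | X3 X3 | Expr Y3; X1 -> c; X2 -> b; X3 -> a; Y1 -> X3 X2; Y2 -> X2 Expr; Y3 -> Factor Y4; Y4 -> X2 X2

Introduce a nonterminal for each terminal appearing in a rule of length ≥ 2: X1 → c, X2 → b, X3 → a.
Binarize each right-hand side of length ≥ 3 by chaining fresh nonterminals (Y1, Y2, …): affected rules were Expr → X3 X3 X2; Factor → X3 X2 Expr; Factor → Expr Factor X2 X2.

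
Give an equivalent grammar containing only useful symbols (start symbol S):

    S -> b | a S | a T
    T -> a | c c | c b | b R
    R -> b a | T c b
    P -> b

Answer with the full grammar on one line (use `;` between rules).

Generating nonterminals: {P, R, S, T}.
Reachable from S after that: {R, S, T}.
Removed useless symbols: {P} and every production mentioning them.

S -> b | a S | a T; T -> a | c c | c b | b R; R -> b a | T c b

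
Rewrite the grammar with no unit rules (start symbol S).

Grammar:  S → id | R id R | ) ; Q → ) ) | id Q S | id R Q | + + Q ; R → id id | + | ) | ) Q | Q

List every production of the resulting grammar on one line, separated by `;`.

S → id | R id R | ); Q → ) ) | id Q S | id R Q | + + Q; R → ) ) | id Q S | id R Q | + + Q | id id | + | ) | ) Q

Unit pairs: R ⇒* {Q}.
Replace each nonterminal's rules with the union of the non-unit rules of every nonterminal it unit-derives.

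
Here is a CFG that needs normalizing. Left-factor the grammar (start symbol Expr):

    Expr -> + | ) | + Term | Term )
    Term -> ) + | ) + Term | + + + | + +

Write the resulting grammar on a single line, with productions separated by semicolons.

Expr has alternatives sharing prefix '+': factor to Expr → + Expr1 with Expr1 → ε | Term.
Term has alternatives sharing prefix ') +': factor to Term → ) + Term1 with Term1 → ε | Term.
Term has alternatives sharing prefix '+ +': factor to Term → + + Term2 with Term2 → + | ε.

Expr -> ) | Term ) | + Expr1; Term -> ) + Term1 | + + Term2; Expr1 -> eps | Term; Term1 -> eps | Term; Term2 -> + | eps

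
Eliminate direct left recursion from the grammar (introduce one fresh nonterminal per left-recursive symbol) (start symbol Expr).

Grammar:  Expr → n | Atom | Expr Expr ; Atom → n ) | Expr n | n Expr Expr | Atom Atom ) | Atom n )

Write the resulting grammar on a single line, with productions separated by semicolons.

Directly left-recursive nonterminals: Expr, Atom.
For Expr: α = {Expr}, β = {n, Atom}. Rewrite as Expr → β Expr1 and Expr1 → α Expr1 | ε.
For Atom: α = {Atom ), n )}, β = {n ), Expr n, n Expr Expr}. Rewrite as Atom → β Atom1 and Atom1 → α Atom1 | ε.

Expr → n Expr1 | Atom Expr1; Atom → n ) Atom1 | Expr n Atom1 | n Expr Expr Atom1; Expr1 → Expr Expr1 | ε; Atom1 → Atom ) Atom1 | n ) Atom1 | ε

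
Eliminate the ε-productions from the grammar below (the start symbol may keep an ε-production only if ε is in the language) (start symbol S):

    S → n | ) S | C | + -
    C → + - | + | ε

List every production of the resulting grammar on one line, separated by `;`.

Nullable nonterminals: {C, S}.
ε ∈ L(G) since S is nullable, so keep S → ε.
Expand every rule over subsets of its nullable positions: S → ) S gives ) S | ).

S → n | ) S | ) | C | + - | ε; C → + - | +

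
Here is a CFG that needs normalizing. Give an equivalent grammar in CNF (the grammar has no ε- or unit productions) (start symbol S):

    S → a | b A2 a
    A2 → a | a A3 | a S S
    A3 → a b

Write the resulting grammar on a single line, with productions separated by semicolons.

S → a | X1 Y1; A2 → a | X2 A3 | X2 Y2; A3 → X2 X1; X1 → b; X2 → a; Y1 → A2 X2; Y2 → S S

Introduce a nonterminal for each terminal appearing in a rule of length ≥ 2: X1 → b, X2 → a.
Binarize each right-hand side of length ≥ 3 by chaining fresh nonterminals (Y1, Y2, …): affected rules were S → X1 A2 X2; A2 → X2 S S.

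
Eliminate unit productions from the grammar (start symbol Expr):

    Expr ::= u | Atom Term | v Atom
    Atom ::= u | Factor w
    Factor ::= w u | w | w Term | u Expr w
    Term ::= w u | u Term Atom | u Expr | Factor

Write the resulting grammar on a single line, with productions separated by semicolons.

Unit pairs: Term ⇒* {Factor}.
For each unit pair (A, B), copy every non-unit production of B to A, then drop all unit productions.

Expr ::= u | Atom Term | v Atom; Atom ::= u | Factor w; Factor ::= w u | w | w Term | u Expr w; Term ::= w u | u Term Atom | u Expr | w | w Term | u Expr w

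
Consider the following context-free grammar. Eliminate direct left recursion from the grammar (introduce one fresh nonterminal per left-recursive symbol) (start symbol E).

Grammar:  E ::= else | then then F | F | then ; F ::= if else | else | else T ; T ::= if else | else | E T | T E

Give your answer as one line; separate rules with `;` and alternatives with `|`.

T is directly left-recursive.
For T: α = {E}, β = {if else, else, E T}. Rewrite as T → β T' and T' → α T' | ε.

E ::= else | then then F | F | then; F ::= if else | else | else T; T ::= if else T' | else T' | E T T'; T' ::= E T' | ε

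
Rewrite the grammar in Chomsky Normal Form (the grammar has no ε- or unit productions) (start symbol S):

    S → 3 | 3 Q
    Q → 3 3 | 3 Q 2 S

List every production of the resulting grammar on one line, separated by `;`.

S → 3 | X1 Q; Q → X1 X1 | X1 Y1; X1 → 3; X2 → 2; Y1 → Q Y2; Y2 → X2 S

Introduce a nonterminal for each terminal appearing in a rule of length ≥ 2: X1 → 3, X2 → 2.
Binarize each right-hand side of length ≥ 3 by chaining fresh nonterminals (Y1, Y2, …): affected rules were Q → X1 Q X2 S.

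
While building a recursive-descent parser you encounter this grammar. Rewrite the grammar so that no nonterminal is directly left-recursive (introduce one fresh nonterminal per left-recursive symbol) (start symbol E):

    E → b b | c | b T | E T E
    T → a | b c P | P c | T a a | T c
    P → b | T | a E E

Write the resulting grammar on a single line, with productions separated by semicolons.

E → b b E' | c E' | b T E'; T → a T' | b c P T' | P c T'; P → b | T | a E E; E' → T E E' | ε; T' → a a T' | c T' | ε

Directly left-recursive nonterminals: E, T.
For E: α = {T E}, β = {b b, c, b T}. Rewrite as E → β E' and E' → α E' | ε.
For T: α = {a a, c}, β = {a, b c P, P c}. Rewrite as T → β T' and T' → α T' | ε.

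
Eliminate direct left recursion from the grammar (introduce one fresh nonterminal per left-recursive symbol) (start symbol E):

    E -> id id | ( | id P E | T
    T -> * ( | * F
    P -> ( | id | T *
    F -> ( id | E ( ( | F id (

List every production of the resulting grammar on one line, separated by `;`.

Left recursion appears on F.
For F: α = {id (}, β = {( id, E ( (}. Rewrite as F → β F' and F' → α F' | ε.

E -> id id | ( | id P E | T; T -> * ( | * F; P -> ( | id | T *; F -> ( id F' | E ( ( F'; F' -> id ( F' | ε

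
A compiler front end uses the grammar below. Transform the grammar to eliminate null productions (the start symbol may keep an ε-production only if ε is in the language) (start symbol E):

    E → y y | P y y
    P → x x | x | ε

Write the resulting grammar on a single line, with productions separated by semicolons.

E → y y | P y y; P → x x | x

Nullable nonterminals: {P}.
ε ∉ L(G), so no ε-production is kept.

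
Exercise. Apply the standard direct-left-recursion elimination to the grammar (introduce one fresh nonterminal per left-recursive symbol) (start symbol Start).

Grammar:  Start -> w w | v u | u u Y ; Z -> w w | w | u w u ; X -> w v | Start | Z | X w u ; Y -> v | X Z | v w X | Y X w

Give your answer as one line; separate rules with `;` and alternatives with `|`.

X, Y are directly left-recursive.
For X: α = {w u}, β = {w v, Start, Z}. Rewrite as X → β X1 and X1 → α X1 | ε.
For Y: α = {X w}, β = {v, X Z, v w X}. Rewrite as Y → β Y1 and Y1 → α Y1 | ε.

Start -> w w | v u | u u Y; Z -> w w | w | u w u; X -> w v X1 | Start X1 | Z X1; Y -> v Y1 | X Z Y1 | v w X Y1; X1 -> w u X1 | ε; Y1 -> X w Y1 | ε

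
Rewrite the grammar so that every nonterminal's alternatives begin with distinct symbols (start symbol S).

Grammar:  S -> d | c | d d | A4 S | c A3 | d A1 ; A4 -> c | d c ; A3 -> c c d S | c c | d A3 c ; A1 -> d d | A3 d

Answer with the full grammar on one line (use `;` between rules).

S has alternatives sharing prefix 'd': factor to S → d S' with S' → ε | d | A1.
S has alternatives sharing prefix 'c': factor to S → c S'' with S'' → ε | A3.
A3 has alternatives sharing prefix 'c c': factor to A3 → c c A3' with A3' → d S | ε.

S -> A4 S | d S' | c S''; A4 -> c | d c; A3 -> d A3 c | c c A3'; A1 -> d d | A3 d; S' -> ε | d | A1; S'' -> ε | A3; A3' -> d S | ε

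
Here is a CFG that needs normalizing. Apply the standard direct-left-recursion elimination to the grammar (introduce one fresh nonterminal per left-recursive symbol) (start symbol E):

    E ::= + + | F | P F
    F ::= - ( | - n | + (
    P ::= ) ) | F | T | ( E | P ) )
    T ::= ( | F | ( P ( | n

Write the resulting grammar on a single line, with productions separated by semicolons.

E ::= + + | F | P F; F ::= - ( | - n | + (; P ::= ) ) P' | F P' | T P' | ( E P'; T ::= ( | F | ( P ( | n; P' ::= ) ) P' | ε

Directly left-recursive nonterminal: P.
For P: α = {) )}, β = {) ), F, T, ( E}. Rewrite as P → β P' and P' → α P' | ε.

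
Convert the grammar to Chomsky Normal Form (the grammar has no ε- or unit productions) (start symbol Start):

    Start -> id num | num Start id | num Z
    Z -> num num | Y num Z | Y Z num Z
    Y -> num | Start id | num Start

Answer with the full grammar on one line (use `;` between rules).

Start -> X1 X2 | X2 Y1 | X2 Z; Z -> X2 X2 | Y Y2 | Y Y3; Y -> num | Start X1 | X2 Start; X1 -> id; X2 -> num; Y1 -> Start X1; Y2 -> X2 Z; Y3 -> Z Y4; Y4 -> X2 Z

Introduce a nonterminal for each terminal appearing in a rule of length ≥ 2: X1 → id, X2 → num.
Binarize each right-hand side of length ≥ 3 by chaining fresh nonterminals (Y1, Y2, …): affected rules were Start → X2 Start X1; Z → Y X2 Z; Z → Y Z X2 Z.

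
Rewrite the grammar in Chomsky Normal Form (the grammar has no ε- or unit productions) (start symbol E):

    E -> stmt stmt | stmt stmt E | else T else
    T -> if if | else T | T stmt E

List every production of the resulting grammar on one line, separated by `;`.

Introduce a nonterminal for each terminal appearing in a rule of length ≥ 2: X1 → stmt, X2 → else, X3 → if.
Binarize each right-hand side of length ≥ 3 by chaining fresh nonterminals (Y1, Y2, …): affected rules were E → X1 X1 E; E → X2 T X2; T → T X1 E.

E -> X1 X1 | X1 Y1 | X2 Y2; T -> X3 X3 | X2 T | T Y3; X1 -> stmt; X2 -> else; X3 -> if; Y1 -> X1 E; Y2 -> T X2; Y3 -> X1 E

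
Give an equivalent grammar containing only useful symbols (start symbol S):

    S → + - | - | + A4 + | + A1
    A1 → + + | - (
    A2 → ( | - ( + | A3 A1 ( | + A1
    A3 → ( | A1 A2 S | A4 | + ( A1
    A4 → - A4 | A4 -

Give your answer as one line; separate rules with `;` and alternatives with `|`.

Generating nonterminals: {A1, A2, A3, S}.
Reachable from S after that: {A1, S}.
Removed useless symbols: {A2, A3, A4} and every production mentioning them.

S → + - | - | + A1; A1 → + + | - (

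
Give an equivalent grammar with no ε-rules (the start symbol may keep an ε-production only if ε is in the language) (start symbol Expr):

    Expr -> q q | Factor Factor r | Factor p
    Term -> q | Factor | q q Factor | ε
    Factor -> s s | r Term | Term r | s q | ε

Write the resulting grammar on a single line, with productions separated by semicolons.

Nullable set = {Factor, Term}.
ε ∉ L(G), so no ε-production is kept.
For each production, add variants omitting each subset of nullable occurrences: Expr → Factor Factor r gives Factor Factor r | Factor r | r. Expr → Factor p gives Factor p | p. Term → q q Factor gives q q Factor | q q. Factor → r Term gives r Term | r.

Expr -> q q | Factor Factor r | Factor r | r | Factor p | p; Term -> q | Factor | q q Factor | q q; Factor -> s s | r Term | r | Term r | s q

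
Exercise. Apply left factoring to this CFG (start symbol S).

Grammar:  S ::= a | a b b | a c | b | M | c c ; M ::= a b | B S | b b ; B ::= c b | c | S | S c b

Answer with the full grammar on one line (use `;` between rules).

S ::= b | M | c c | a S'; M ::= a b | B S | b b; B ::= c B' | S B''; S' ::= eps | b b | c; B' ::= b | eps; B'' ::= eps | c b

S has alternatives sharing prefix 'a': factor to S → a S' with S' → ε | b b | c.
B has alternatives sharing prefix 'c': factor to B → c B' with B' → b | ε.
B has alternatives sharing prefix 'S': factor to B → S B'' with B'' → ε | c b.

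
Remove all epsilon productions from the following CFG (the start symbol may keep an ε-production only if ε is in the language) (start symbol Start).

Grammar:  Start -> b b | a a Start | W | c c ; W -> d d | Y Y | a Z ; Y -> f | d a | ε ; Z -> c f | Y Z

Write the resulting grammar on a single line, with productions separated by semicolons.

Nullable set = {Start, W, Y}.
ε ∈ L(G) since Start is nullable, so keep Start → ε.
Expand every rule over subsets of its nullable positions: Start → a a Start gives a a Start | a a. W → Y Y gives Y Y | Y.

Start -> b b | a a Start | a a | W | c c | ε; W -> d d | Y Y | Y | a Z; Y -> f | d a; Z -> c f | Y Z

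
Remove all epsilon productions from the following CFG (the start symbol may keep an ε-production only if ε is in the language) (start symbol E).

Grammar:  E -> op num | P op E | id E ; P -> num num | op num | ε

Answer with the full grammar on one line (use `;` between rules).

The nullable symbols are {P}.
ε ∉ L(G), so no ε-production is kept.
Add the nullable-subset variants: E → P op E gives P op E | op E.

E -> op num | P op E | op E | id E; P -> num num | op num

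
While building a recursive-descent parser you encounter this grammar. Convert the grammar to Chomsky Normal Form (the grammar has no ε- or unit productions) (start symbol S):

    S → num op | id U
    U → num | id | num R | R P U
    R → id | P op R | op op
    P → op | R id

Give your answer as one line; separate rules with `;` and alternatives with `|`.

S → X1 X2 | X3 U; U → num | id | X1 R | R Y1; R → id | P Y2 | X2 X2; P → op | R X3; X1 → num; X2 → op; X3 → id; Y1 → P U; Y2 → X2 R

Introduce a nonterminal for each terminal appearing in a rule of length ≥ 2: X1 → num, X2 → op, X3 → id.
Binarize each right-hand side of length ≥ 3 by chaining fresh nonterminals (Y1, Y2, …): affected rules were U → R P U; R → P X2 R.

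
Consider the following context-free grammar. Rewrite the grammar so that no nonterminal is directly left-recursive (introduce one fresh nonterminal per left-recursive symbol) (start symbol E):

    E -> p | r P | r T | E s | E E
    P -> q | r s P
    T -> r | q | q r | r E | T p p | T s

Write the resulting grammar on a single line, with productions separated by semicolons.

E -> p E' | r P E' | r T E'; P -> q | r s P; T -> r T' | q T' | q r T' | r E T'; E' -> s E' | E E' | ε; T' -> p p T' | s T' | ε

Directly left-recursive nonterminals: E, T.
For E: α = {s, E}, β = {p, r P, r T}. Rewrite as E → β E' and E' → α E' | ε.
For T: α = {p p, s}, β = {r, q, q r, r E}. Rewrite as T → β T' and T' → α T' | ε.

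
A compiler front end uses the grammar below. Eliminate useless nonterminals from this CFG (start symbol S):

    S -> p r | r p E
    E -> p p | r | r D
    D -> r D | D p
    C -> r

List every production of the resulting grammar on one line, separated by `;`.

Generating nonterminals: {C, E, S}.
Reachable from S after that: {E, S}.
Removed useless symbols: {C, D} and every production mentioning them.

S -> p r | r p E; E -> p p | r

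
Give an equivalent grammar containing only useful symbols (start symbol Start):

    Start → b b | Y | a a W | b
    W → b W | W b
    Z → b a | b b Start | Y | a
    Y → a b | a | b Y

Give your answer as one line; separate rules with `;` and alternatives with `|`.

Start → b b | Y | b; Y → a b | a | b Y

Generating nonterminals: {Start, Y, Z}.
Reachable from Start after that: {Start, Y}.
Removed useless symbols: {W, Z} and every production mentioning them.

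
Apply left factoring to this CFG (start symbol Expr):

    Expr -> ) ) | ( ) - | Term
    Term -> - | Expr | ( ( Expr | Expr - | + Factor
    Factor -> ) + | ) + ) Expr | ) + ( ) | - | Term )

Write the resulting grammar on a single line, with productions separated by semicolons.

Expr -> ) ) | ( ) - | Term; Term -> - | ( ( Expr | + Factor | Expr Term1; Factor -> - | Term ) | ) + Factor1; Term1 -> ε | -; Factor1 -> ε | ) Expr | ( )

Term has alternatives sharing prefix 'Expr': factor to Term → Expr Term1 with Term1 → ε | -.
Factor has alternatives sharing prefix ') +': factor to Factor → ) + Factor1 with Factor1 → ε | ) Expr | ( ).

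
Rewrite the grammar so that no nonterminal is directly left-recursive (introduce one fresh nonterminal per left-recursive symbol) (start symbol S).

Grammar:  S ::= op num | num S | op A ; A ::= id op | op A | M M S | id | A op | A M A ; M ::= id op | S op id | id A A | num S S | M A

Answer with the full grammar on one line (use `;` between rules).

Left recursion appears on A, M.
For A: α = {op, M A}, β = {id op, op A, M M S, id}. Rewrite as A → β A' and A' → α A' | ε.
For M: α = {A}, β = {id op, S op id, id A A, num S S}. Rewrite as M → β M' and M' → α M' | ε.

S ::= op num | num S | op A; A ::= id op A' | op A A' | M M S A' | id A'; M ::= id op M' | S op id M' | id A A M' | num S S M'; A' ::= op A' | M A A' | ε; M' ::= A M' | ε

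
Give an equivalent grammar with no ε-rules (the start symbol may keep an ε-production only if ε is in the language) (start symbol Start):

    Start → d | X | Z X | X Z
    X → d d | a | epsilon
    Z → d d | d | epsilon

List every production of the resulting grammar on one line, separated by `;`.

Start → d | X | Z X | Z | X Z | ε; X → d d | a; Z → d d | d

Nullable nonterminals: {Start, X, Z}.
ε ∈ L(G) since Start is nullable, so keep Start → ε.
Expand every rule over subsets of its nullable positions: Start → Z X gives Z X | Z.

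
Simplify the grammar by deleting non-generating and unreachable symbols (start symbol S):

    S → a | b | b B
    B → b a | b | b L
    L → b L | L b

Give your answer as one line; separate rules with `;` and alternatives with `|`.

S → a | b | b B; B → b a | b

Generating nonterminals: {B, S}.
Reachable from S after that: {B, S}.
Removed useless symbols: {L} and every production mentioning them.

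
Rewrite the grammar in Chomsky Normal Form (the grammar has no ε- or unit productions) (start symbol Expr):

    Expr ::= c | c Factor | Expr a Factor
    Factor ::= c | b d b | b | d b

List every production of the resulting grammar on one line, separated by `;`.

Introduce a nonterminal for each terminal appearing in a rule of length ≥ 2: X1 → c, X2 → a, X3 → b, X4 → d.
Binarize each right-hand side of length ≥ 3 by chaining fresh nonterminals (Y1, Y2, …): affected rules were Expr → Expr X2 Factor; Factor → X3 X4 X3.

Expr ::= c | X1 Factor | Expr Y1; Factor ::= c | X3 Y2 | b | X4 X3; X1 ::= c; X2 ::= a; X3 ::= b; X4 ::= d; Y1 ::= X2 Factor; Y2 ::= X4 X3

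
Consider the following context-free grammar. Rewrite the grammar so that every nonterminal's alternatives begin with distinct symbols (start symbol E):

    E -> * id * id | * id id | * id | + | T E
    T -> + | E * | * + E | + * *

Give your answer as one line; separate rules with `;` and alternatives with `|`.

E -> + | T E | * id E'; T -> E * | * + E | + T'; E' -> * id | id | ε; T' -> ε | * *

E has alternatives sharing prefix '* id': factor to E → * id E' with E' → * id | id | ε.
T has alternatives sharing prefix '+': factor to T → + T' with T' → ε | * *.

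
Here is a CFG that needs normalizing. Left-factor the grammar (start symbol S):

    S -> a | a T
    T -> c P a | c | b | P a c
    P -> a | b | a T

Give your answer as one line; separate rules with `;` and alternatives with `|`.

S has alternatives sharing prefix 'a': factor to S → a S' with S' → ε | T.
T has alternatives sharing prefix 'c': factor to T → c T' with T' → P a | ε.
P has alternatives sharing prefix 'a': factor to P → a P' with P' → ε | T.

S -> a S'; T -> b | P a c | c T'; P -> b | a P'; S' -> ε | T; T' -> P a | ε; P' -> ε | T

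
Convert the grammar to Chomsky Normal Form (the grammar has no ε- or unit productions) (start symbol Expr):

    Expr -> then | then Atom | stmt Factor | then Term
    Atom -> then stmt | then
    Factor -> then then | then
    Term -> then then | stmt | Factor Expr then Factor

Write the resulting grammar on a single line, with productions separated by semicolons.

Introduce a nonterminal for each terminal appearing in a rule of length ≥ 2: X1 → then, X2 → stmt.
Binarize each right-hand side of length ≥ 3 by chaining fresh nonterminals (Y1, Y2, …): affected rules were Term → Factor Expr X1 Factor.

Expr -> then | X1 Atom | X2 Factor | X1 Term; Atom -> X1 X2 | then; Factor -> X1 X1 | then; Term -> X1 X1 | stmt | Factor Y1; X1 -> then; X2 -> stmt; Y1 -> Expr Y2; Y2 -> X1 Factor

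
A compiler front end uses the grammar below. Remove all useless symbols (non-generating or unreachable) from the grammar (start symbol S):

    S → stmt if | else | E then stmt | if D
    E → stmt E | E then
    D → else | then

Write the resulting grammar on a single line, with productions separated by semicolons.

Generating nonterminals: {D, S}.
Reachable from S after that: {D, S}.
Removed useless symbols: {E} and every production mentioning them.

S → stmt if | else | if D; D → else | then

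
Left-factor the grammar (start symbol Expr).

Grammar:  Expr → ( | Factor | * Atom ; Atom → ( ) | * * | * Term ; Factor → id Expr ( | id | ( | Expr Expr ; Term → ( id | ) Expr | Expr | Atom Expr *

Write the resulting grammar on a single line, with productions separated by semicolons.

Expr → ( | Factor | * Atom; Atom → ( ) | * Atom1; Factor → ( | Expr Expr | id Factor1; Term → ( id | ) Expr | Expr | Atom Expr *; Atom1 → * | Term; Factor1 → Expr ( | ε

Atom has alternatives sharing prefix '*': factor to Atom → * Atom1 with Atom1 → * | Term.
Factor has alternatives sharing prefix 'id': factor to Factor → id Factor1 with Factor1 → Expr ( | ε.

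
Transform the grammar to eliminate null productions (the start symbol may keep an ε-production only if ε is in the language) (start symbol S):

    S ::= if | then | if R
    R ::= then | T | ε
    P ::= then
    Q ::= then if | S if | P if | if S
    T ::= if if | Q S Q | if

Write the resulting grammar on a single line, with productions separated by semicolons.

Nullable nonterminals: {R}.
ε ∉ L(G), so no ε-production is kept.

S ::= if | then | if R; R ::= then | T; P ::= then; Q ::= then if | S if | P if | if S; T ::= if if | Q S Q | if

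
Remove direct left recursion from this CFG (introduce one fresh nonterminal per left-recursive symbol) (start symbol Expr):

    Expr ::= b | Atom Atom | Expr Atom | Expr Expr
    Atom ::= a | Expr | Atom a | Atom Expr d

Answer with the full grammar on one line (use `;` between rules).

Left recursion appears on Expr, Atom.
For Expr: α = {Atom, Expr}, β = {b, Atom Atom}. Rewrite as Expr → β Expr1 and Expr1 → α Expr1 | ε.
For Atom: α = {a, Expr d}, β = {a, Expr}. Rewrite as Atom → β Atom1 and Atom1 → α Atom1 | ε.

Expr ::= b Expr1 | Atom Atom Expr1; Atom ::= a Atom1 | Expr Atom1; Expr1 ::= Atom Expr1 | Expr Expr1 | ε; Atom1 ::= a Atom1 | Expr d Atom1 | ε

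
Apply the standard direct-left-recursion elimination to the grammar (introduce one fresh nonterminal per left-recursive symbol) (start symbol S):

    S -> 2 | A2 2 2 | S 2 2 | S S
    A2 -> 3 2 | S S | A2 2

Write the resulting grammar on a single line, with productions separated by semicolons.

S, A2 are directly left-recursive.
For S: α = {2 2, S}, β = {2, A2 2 2}. Rewrite as S → β S' and S' → α S' | ε.
For A2: α = {2}, β = {3 2, S S}. Rewrite as A2 → β A2' and A2' → α A2' | ε.

S -> 2 S' | A2 2 2 S'; A2 -> 3 2 A2' | S S A2'; S' -> 2 2 S' | S S' | ε; A2' -> 2 A2' | ε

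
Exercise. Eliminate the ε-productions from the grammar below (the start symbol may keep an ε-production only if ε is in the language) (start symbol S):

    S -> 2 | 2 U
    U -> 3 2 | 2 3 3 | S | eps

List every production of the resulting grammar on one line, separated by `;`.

S -> 2 | 2 U; U -> 3 2 | 2 3 3 | S

The nullable symbols are {U}.
ε ∉ L(G), so no ε-production is kept.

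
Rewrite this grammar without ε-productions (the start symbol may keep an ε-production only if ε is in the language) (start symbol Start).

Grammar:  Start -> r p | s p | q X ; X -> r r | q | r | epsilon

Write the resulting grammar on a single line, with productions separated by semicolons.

Nullable set = {X}.
ε ∉ L(G), so no ε-production is kept.
Expand every rule over subsets of its nullable positions: Start → q X gives q X | q.

Start -> r p | s p | q X | q; X -> r r | q | r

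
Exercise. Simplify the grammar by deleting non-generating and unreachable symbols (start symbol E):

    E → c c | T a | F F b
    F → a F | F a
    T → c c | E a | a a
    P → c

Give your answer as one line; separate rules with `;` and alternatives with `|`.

E → c c | T a; T → c c | E a | a a

Generating nonterminals: {E, P, T}.
Reachable from E after that: {E, T}.
Removed useless symbols: {F, P} and every production mentioning them.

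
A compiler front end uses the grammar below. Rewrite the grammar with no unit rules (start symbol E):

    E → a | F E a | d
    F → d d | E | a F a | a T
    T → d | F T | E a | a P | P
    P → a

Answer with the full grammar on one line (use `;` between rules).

Unit pairs: F ⇒* {E}; T ⇒* {P}.
For each unit pair (A, B), copy every non-unit production of B to A, then drop all unit productions.

E → a | F E a | d; F → a | F E a | d | d d | a F a | a T; T → a | d | F T | E a | a P; P → a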